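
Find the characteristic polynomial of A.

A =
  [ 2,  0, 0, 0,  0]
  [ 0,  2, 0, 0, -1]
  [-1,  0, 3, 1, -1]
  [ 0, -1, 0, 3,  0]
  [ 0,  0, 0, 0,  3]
x^5 - 13*x^4 + 67*x^3 - 171*x^2 + 216*x - 108

Expanding det(x·I − A) (e.g. by cofactor expansion or by noting that A is similar to its Jordan form J, which has the same characteristic polynomial as A) gives
  χ_A(x) = x^5 - 13*x^4 + 67*x^3 - 171*x^2 + 216*x - 108
which factors as (x - 3)^3*(x - 2)^2. The eigenvalues (with algebraic multiplicities) are λ = 2 with multiplicity 2, λ = 3 with multiplicity 3.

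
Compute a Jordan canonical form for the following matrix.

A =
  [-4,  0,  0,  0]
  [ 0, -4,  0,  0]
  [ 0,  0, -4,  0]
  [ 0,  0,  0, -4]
J_1(-4) ⊕ J_1(-4) ⊕ J_1(-4) ⊕ J_1(-4)

The characteristic polynomial is
  det(x·I − A) = x^4 + 16*x^3 + 96*x^2 + 256*x + 256 = (x + 4)^4

Eigenvalues and multiplicities (the geometric multiplicity of λ is n − rank(A − λI), which equals the number of Jordan blocks for λ):
  λ = -4: algebraic multiplicity = 4, geometric multiplicity = 4

Determining the block sizes for each eigenvalue:
  λ = -4: gm = am = 4, so every block has size 1 → block sizes [1, 1, 1, 1]

Assembling the blocks gives a Jordan form
J =
  [-4,  0,  0,  0]
  [ 0, -4,  0,  0]
  [ 0,  0, -4,  0]
  [ 0,  0,  0, -4]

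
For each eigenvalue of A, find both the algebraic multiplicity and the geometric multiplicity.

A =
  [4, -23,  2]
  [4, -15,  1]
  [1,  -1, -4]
λ = -5: alg = 3, geom = 1

Step 1 — factor the characteristic polynomial to read off the algebraic multiplicities:
  χ_A(x) = (x + 5)^3

Step 2 — compute geometric multiplicities via the rank-nullity identity g(λ) = n − rank(A − λI):
  rank(A − (-5)·I) = 2, so dim ker(A − (-5)·I) = n − 2 = 1

Summary:
  λ = -5: algebraic multiplicity = 3, geometric multiplicity = 1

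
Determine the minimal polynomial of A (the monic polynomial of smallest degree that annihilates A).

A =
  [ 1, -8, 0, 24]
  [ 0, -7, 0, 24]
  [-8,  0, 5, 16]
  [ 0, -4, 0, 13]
x^2 - 6*x + 5

The characteristic polynomial is χ_A(x) = (x - 5)^2*(x - 1)^2, so the eigenvalues are known. The minimal polynomial is
  m_A(x) = Π_λ (x − λ)^{k_λ}
where k_λ is the size of the *largest* Jordan block for λ (equivalently, the smallest k with (A − λI)^k v = 0 for every generalised eigenvector v of λ).

  λ = 1: largest Jordan block has size 1, contributing (x − 1)
  λ = 5: largest Jordan block has size 1, contributing (x − 5)

So m_A(x) = (x - 5)*(x - 1) = x^2 - 6*x + 5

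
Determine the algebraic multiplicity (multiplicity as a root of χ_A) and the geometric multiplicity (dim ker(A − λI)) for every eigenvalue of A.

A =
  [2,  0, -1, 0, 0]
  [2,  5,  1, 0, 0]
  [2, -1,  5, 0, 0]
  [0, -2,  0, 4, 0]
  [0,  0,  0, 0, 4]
λ = 4: alg = 5, geom = 3

Step 1 — factor the characteristic polynomial to read off the algebraic multiplicities:
  χ_A(x) = (x - 4)^5

Step 2 — compute geometric multiplicities via the rank-nullity identity g(λ) = n − rank(A − λI):
  rank(A − (4)·I) = 2, so dim ker(A − (4)·I) = n − 2 = 3

Summary:
  λ = 4: algebraic multiplicity = 5, geometric multiplicity = 3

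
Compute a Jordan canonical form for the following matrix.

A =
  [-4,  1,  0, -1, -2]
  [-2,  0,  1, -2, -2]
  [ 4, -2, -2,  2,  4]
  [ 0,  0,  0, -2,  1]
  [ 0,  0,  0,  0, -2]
J_3(-2) ⊕ J_2(-2)

The characteristic polynomial is
  det(x·I − A) = x^5 + 10*x^4 + 40*x^3 + 80*x^2 + 80*x + 32 = (x + 2)^5

Eigenvalues and multiplicities (the geometric multiplicity of λ is n − rank(A − λI), which equals the number of Jordan blocks for λ):
  λ = -2: algebraic multiplicity = 5, geometric multiplicity = 2

Determining the block sizes for each eigenvalue:
  λ = -2: with am = 5 and gm = 2, the partition is not yet determined (e.g. several partitions of 5 into 2 parts exist). Let N = A − (-2)·I. Computing rank(N^1) = 3, rank(N^2) = 1, rank(N^3) = 0; the number of blocks of size ≥ j is rank(N^{j−1}) − rank(N^j), giving [2, 2, 1]. So we have 1 block(s) of size 3, 1 block(s) of size 2 → block sizes [3, 2]

Assembling the blocks gives a Jordan form
J =
  [-2,  1,  0,  0,  0]
  [ 0, -2,  1,  0,  0]
  [ 0,  0, -2,  0,  0]
  [ 0,  0,  0, -2,  1]
  [ 0,  0,  0,  0, -2]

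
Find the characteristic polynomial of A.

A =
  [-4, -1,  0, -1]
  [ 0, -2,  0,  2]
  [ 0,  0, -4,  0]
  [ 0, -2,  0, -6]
x^4 + 16*x^3 + 96*x^2 + 256*x + 256

Expanding det(x·I − A) (e.g. by cofactor expansion or by noting that A is similar to its Jordan form J, which has the same characteristic polynomial as A) gives
  χ_A(x) = x^4 + 16*x^3 + 96*x^2 + 256*x + 256
which factors as (x + 4)^4. The eigenvalues (with algebraic multiplicities) are λ = -4 with multiplicity 4.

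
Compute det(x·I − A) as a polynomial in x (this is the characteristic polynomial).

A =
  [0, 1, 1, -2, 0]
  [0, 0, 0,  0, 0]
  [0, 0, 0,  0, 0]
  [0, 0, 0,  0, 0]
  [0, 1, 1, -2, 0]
x^5

Expanding det(x·I − A) (e.g. by cofactor expansion or by noting that A is similar to its Jordan form J, which has the same characteristic polynomial as A) gives
  χ_A(x) = x^5
which factors as x^5. The eigenvalues (with algebraic multiplicities) are λ = 0 with multiplicity 5.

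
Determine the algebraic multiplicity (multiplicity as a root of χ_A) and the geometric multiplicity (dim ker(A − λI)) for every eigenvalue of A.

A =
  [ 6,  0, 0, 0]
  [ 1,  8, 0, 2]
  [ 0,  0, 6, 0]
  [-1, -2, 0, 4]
λ = 6: alg = 4, geom = 3

Step 1 — factor the characteristic polynomial to read off the algebraic multiplicities:
  χ_A(x) = (x - 6)^4

Step 2 — compute geometric multiplicities via the rank-nullity identity g(λ) = n − rank(A − λI):
  rank(A − (6)·I) = 1, so dim ker(A − (6)·I) = n − 1 = 3

Summary:
  λ = 6: algebraic multiplicity = 4, geometric multiplicity = 3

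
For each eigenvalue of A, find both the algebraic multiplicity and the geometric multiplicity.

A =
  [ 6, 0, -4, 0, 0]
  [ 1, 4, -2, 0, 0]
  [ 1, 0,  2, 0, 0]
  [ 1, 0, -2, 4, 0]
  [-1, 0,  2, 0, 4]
λ = 4: alg = 5, geom = 4

Step 1 — factor the characteristic polynomial to read off the algebraic multiplicities:
  χ_A(x) = (x - 4)^5

Step 2 — compute geometric multiplicities via the rank-nullity identity g(λ) = n − rank(A − λI):
  rank(A − (4)·I) = 1, so dim ker(A − (4)·I) = n − 1 = 4

Summary:
  λ = 4: algebraic multiplicity = 5, geometric multiplicity = 4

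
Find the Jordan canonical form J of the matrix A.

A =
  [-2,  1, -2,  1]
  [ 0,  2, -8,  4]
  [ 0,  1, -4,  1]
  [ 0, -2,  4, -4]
J_2(-2) ⊕ J_1(-2) ⊕ J_1(-2)

The characteristic polynomial is
  det(x·I − A) = x^4 + 8*x^3 + 24*x^2 + 32*x + 16 = (x + 2)^4

Eigenvalues and multiplicities (the geometric multiplicity of λ is n − rank(A − λI), which equals the number of Jordan blocks for λ):
  λ = -2: algebraic multiplicity = 4, geometric multiplicity = 3

Determining the block sizes for each eigenvalue:
  λ = -2: 3 blocks summing to 4 forces exactly one block of size 2 and the rest size 1 → block sizes [2, 1, 1]

Assembling the blocks gives a Jordan form
J =
  [-2,  1,  0,  0]
  [ 0, -2,  0,  0]
  [ 0,  0, -2,  0]
  [ 0,  0,  0, -2]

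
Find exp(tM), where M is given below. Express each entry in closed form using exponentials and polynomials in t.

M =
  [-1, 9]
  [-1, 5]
e^{tM} =
  [-3*t*exp(2*t) + exp(2*t), 9*t*exp(2*t)]
  [-t*exp(2*t), 3*t*exp(2*t) + exp(2*t)]

Strategy: write M = P · J · P⁻¹ where J is a Jordan canonical form, so e^{tM} = P · e^{tJ} · P⁻¹, and e^{tJ} can be computed block-by-block.

M has Jordan form
J =
  [2, 1]
  [0, 2]
(up to reordering of blocks).

Per-block formulas:
  For a 2×2 Jordan block J_2(2): exp(t · J_2(2)) = e^(2t)·(I + t·N), where N is the 2×2 nilpotent shift.

After assembling e^{tJ} and conjugating by P, we get:

e^{tM} =
  [-3*t*exp(2*t) + exp(2*t), 9*t*exp(2*t)]
  [-t*exp(2*t), 3*t*exp(2*t) + exp(2*t)]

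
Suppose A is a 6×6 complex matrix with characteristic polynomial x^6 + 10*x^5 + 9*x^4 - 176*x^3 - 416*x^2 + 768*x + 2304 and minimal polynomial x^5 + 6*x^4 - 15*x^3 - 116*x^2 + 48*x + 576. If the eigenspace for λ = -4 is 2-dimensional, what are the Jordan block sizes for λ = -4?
Block sizes for λ = -4: [3, 1]

Step 1 — from the characteristic polynomial, algebraic multiplicity of λ = -4 is 4. From dim ker(A − (-4)·I) = 2, there are exactly 2 Jordan blocks for λ = -4.
Step 2 — from the minimal polynomial, the factor (x + 4)^3 tells us the largest block for λ = -4 has size 3.
Step 3 — with total size 4, 2 blocks, and largest block 3, the block sizes (in nonincreasing order) are [3, 1].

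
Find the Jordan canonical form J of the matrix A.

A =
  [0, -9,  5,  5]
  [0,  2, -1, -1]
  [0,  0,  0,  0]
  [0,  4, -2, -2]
J_3(0) ⊕ J_1(0)

The characteristic polynomial is
  det(x·I − A) = x^4

Eigenvalues and multiplicities (the geometric multiplicity of λ is n − rank(A − λI), which equals the number of Jordan blocks for λ):
  λ = 0: algebraic multiplicity = 4, geometric multiplicity = 2

Determining the block sizes for each eigenvalue:
  λ = 0: with am = 4 and gm = 2, the partition is not yet determined (e.g. several partitions of 4 into 2 parts exist). Let N = A − (0)·I. Computing rank(N^1) = 2, rank(N^2) = 1, rank(N^3) = 0; the number of blocks of size ≥ j is rank(N^{j−1}) − rank(N^j), giving [2, 1, 1]. So we have 1 block(s) of size 3, 1 block(s) of size 1 → block sizes [3, 1]

Assembling the blocks gives a Jordan form
J =
  [0, 1, 0, 0]
  [0, 0, 1, 0]
  [0, 0, 0, 0]
  [0, 0, 0, 0]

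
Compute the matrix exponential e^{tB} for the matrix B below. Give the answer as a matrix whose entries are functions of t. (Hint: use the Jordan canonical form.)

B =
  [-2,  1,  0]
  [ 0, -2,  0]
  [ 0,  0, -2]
e^{tB} =
  [exp(-2*t), t*exp(-2*t), 0]
  [0, exp(-2*t), 0]
  [0, 0, exp(-2*t)]

Strategy: write B = P · J · P⁻¹ where J is a Jordan canonical form, so e^{tB} = P · e^{tJ} · P⁻¹, and e^{tJ} can be computed block-by-block.

B has Jordan form
J =
  [-2,  1,  0]
  [ 0, -2,  0]
  [ 0,  0, -2]
(up to reordering of blocks).

Per-block formulas:
  For a 2×2 Jordan block J_2(-2): exp(t · J_2(-2)) = e^(-2t)·(I + t·N), where N is the 2×2 nilpotent shift.
  For a 1×1 block at λ = -2: exp(t · [-2]) = [e^(-2t)].

After assembling e^{tJ} and conjugating by P, we get:

e^{tB} =
  [exp(-2*t), t*exp(-2*t), 0]
  [0, exp(-2*t), 0]
  [0, 0, exp(-2*t)]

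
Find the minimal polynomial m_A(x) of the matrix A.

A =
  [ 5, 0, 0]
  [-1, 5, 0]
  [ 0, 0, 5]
x^2 - 10*x + 25

The characteristic polynomial is χ_A(x) = (x - 5)^3, so the eigenvalues are known. The minimal polynomial is
  m_A(x) = Π_λ (x − λ)^{k_λ}
where k_λ is the size of the *largest* Jordan block for λ (equivalently, the smallest k with (A − λI)^k v = 0 for every generalised eigenvector v of λ).

  λ = 5: largest Jordan block has size 2, contributing (x − 5)^2

So m_A(x) = (x - 5)^2 = x^2 - 10*x + 25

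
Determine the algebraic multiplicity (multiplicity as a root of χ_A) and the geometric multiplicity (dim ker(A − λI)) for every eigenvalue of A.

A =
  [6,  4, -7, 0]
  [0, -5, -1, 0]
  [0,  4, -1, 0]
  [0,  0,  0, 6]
λ = -3: alg = 2, geom = 1; λ = 6: alg = 2, geom = 2

Step 1 — factor the characteristic polynomial to read off the algebraic multiplicities:
  χ_A(x) = (x - 6)^2*(x + 3)^2

Step 2 — compute geometric multiplicities via the rank-nullity identity g(λ) = n − rank(A − λI):
  rank(A − (-3)·I) = 3, so dim ker(A − (-3)·I) = n − 3 = 1
  rank(A − (6)·I) = 2, so dim ker(A − (6)·I) = n − 2 = 2

Summary:
  λ = -3: algebraic multiplicity = 2, geometric multiplicity = 1
  λ = 6: algebraic multiplicity = 2, geometric multiplicity = 2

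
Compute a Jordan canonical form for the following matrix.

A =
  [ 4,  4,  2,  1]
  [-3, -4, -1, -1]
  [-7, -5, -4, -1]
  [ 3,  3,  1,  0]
J_3(-1) ⊕ J_1(-1)

The characteristic polynomial is
  det(x·I − A) = x^4 + 4*x^3 + 6*x^2 + 4*x + 1 = (x + 1)^4

Eigenvalues and multiplicities (the geometric multiplicity of λ is n − rank(A − λI), which equals the number of Jordan blocks for λ):
  λ = -1: algebraic multiplicity = 4, geometric multiplicity = 2

Determining the block sizes for each eigenvalue:
  λ = -1: with am = 4 and gm = 2, the partition is not yet determined (e.g. several partitions of 4 into 2 parts exist). Let N = A − (-1)·I. Computing rank(N^1) = 2, rank(N^2) = 1, rank(N^3) = 0; the number of blocks of size ≥ j is rank(N^{j−1}) − rank(N^j), giving [2, 1, 1]. So we have 1 block(s) of size 3, 1 block(s) of size 1 → block sizes [3, 1]

Assembling the blocks gives a Jordan form
J =
  [-1,  1,  0,  0]
  [ 0, -1,  1,  0]
  [ 0,  0, -1,  0]
  [ 0,  0,  0, -1]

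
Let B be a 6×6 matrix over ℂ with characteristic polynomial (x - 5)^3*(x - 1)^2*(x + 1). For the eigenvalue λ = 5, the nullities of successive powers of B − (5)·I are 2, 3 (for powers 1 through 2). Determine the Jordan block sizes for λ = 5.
Block sizes for λ = 5: [2, 1]

From the dimensions of kernels of powers, the number of Jordan blocks of size at least j is d_j − d_{j−1} where d_j = dim ker(N^j) (with d_0 = 0). Computing the differences gives [2, 1].
The number of blocks of size exactly k is (#blocks of size ≥ k) − (#blocks of size ≥ k + 1), so the partition is: 1 block(s) of size 1, 1 block(s) of size 2.
In nonincreasing order the block sizes are [2, 1].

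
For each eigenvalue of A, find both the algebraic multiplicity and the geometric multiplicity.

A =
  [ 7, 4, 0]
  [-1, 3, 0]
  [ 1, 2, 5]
λ = 5: alg = 3, geom = 2

Step 1 — factor the characteristic polynomial to read off the algebraic multiplicities:
  χ_A(x) = (x - 5)^3

Step 2 — compute geometric multiplicities via the rank-nullity identity g(λ) = n − rank(A − λI):
  rank(A − (5)·I) = 1, so dim ker(A − (5)·I) = n − 1 = 2

Summary:
  λ = 5: algebraic multiplicity = 3, geometric multiplicity = 2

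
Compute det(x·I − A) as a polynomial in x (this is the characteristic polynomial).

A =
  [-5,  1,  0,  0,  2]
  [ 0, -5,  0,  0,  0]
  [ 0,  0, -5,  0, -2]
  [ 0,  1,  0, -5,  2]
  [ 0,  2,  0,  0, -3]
x^5 + 23*x^4 + 210*x^3 + 950*x^2 + 2125*x + 1875

Expanding det(x·I − A) (e.g. by cofactor expansion or by noting that A is similar to its Jordan form J, which has the same characteristic polynomial as A) gives
  χ_A(x) = x^5 + 23*x^4 + 210*x^3 + 950*x^2 + 2125*x + 1875
which factors as (x + 3)*(x + 5)^4. The eigenvalues (with algebraic multiplicities) are λ = -5 with multiplicity 4, λ = -3 with multiplicity 1.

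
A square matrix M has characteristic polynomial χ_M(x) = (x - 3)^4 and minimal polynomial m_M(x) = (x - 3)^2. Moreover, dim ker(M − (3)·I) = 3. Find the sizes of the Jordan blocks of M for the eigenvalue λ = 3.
Block sizes for λ = 3: [2, 1, 1]

Step 1 — from the characteristic polynomial, algebraic multiplicity of λ = 3 is 4. From dim ker(M − (3)·I) = 3, there are exactly 3 Jordan blocks for λ = 3.
Step 2 — from the minimal polynomial, the factor (x − 3)^2 tells us the largest block for λ = 3 has size 2.
Step 3 — with total size 4, 3 blocks, and largest block 2, the block sizes (in nonincreasing order) are [2, 1, 1].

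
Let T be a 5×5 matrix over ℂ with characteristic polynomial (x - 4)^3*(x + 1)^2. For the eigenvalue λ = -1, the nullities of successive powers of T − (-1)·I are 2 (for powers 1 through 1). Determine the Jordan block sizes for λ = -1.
Block sizes for λ = -1: [1, 1]

From the dimensions of kernels of powers, the number of Jordan blocks of size at least j is d_j − d_{j−1} where d_j = dim ker(N^j) (with d_0 = 0). Computing the differences gives [2].
The number of blocks of size exactly k is (#blocks of size ≥ k) − (#blocks of size ≥ k + 1), so the partition is: 2 block(s) of size 1.
In nonincreasing order the block sizes are [1, 1].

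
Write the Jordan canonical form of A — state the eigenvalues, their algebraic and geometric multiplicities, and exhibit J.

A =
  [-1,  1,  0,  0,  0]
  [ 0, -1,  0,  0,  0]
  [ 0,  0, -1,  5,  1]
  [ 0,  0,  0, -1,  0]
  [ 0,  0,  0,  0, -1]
J_2(-1) ⊕ J_2(-1) ⊕ J_1(-1)

The characteristic polynomial is
  det(x·I − A) = x^5 + 5*x^4 + 10*x^3 + 10*x^2 + 5*x + 1 = (x + 1)^5

Eigenvalues and multiplicities (the geometric multiplicity of λ is n − rank(A − λI), which equals the number of Jordan blocks for λ):
  λ = -1: algebraic multiplicity = 5, geometric multiplicity = 3

Determining the block sizes for each eigenvalue:
  λ = -1: with am = 5 and gm = 3, the partition is not yet determined (e.g. several partitions of 5 into 3 parts exist). Let N = A − (-1)·I. Computing rank(N^1) = 2, rank(N^2) = 0; the number of blocks of size ≥ j is rank(N^{j−1}) − rank(N^j), giving [3, 2]. So we have 2 block(s) of size 2, 1 block(s) of size 1 → block sizes [2, 2, 1]

Assembling the blocks gives a Jordan form
J =
  [-1,  1,  0,  0,  0]
  [ 0, -1,  0,  0,  0]
  [ 0,  0, -1,  1,  0]
  [ 0,  0,  0, -1,  0]
  [ 0,  0,  0,  0, -1]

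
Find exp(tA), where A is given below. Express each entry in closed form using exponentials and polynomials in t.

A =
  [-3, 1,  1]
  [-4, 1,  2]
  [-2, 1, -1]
e^{tA} =
  [-t^2*exp(-t) - 2*t*exp(-t) + exp(-t), t^2*exp(-t)/2 + t*exp(-t), t*exp(-t)]
  [-2*t^2*exp(-t) - 4*t*exp(-t), t^2*exp(-t) + 2*t*exp(-t) + exp(-t), 2*t*exp(-t)]
  [-2*t*exp(-t), t*exp(-t), exp(-t)]

Strategy: write A = P · J · P⁻¹ where J is a Jordan canonical form, so e^{tA} = P · e^{tJ} · P⁻¹, and e^{tJ} can be computed block-by-block.

A has Jordan form
J =
  [-1,  1,  0]
  [ 0, -1,  1]
  [ 0,  0, -1]
(up to reordering of blocks).

Per-block formulas:
  For a 3×3 Jordan block J_3(-1): exp(t · J_3(-1)) = e^(-1t)·(I + t·N + (t^2/2)·N^2), where N is the 3×3 nilpotent shift.

After assembling e^{tJ} and conjugating by P, we get:

e^{tA} =
  [-t^2*exp(-t) - 2*t*exp(-t) + exp(-t), t^2*exp(-t)/2 + t*exp(-t), t*exp(-t)]
  [-2*t^2*exp(-t) - 4*t*exp(-t), t^2*exp(-t) + 2*t*exp(-t) + exp(-t), 2*t*exp(-t)]
  [-2*t*exp(-t), t*exp(-t), exp(-t)]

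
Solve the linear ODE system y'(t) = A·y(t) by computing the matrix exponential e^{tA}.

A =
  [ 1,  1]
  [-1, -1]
e^{tA} =
  [t + 1, t]
  [-t, 1 - t]

Strategy: write A = P · J · P⁻¹ where J is a Jordan canonical form, so e^{tA} = P · e^{tJ} · P⁻¹, and e^{tJ} can be computed block-by-block.

A has Jordan form
J =
  [0, 1]
  [0, 0]
(up to reordering of blocks).

Per-block formulas:
  For a 2×2 Jordan block J_2(0): exp(t · J_2(0)) = e^(0t)·(I + t·N), where N is the 2×2 nilpotent shift.

After assembling e^{tJ} and conjugating by P, we get:

e^{tA} =
  [t + 1, t]
  [-t, 1 - t]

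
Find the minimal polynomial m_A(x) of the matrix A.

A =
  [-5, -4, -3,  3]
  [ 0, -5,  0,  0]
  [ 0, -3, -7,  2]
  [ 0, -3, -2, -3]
x^2 + 10*x + 25

The characteristic polynomial is χ_A(x) = (x + 5)^4, so the eigenvalues are known. The minimal polynomial is
  m_A(x) = Π_λ (x − λ)^{k_λ}
where k_λ is the size of the *largest* Jordan block for λ (equivalently, the smallest k with (A − λI)^k v = 0 for every generalised eigenvector v of λ).

  λ = -5: largest Jordan block has size 2, contributing (x + 5)^2

So m_A(x) = (x + 5)^2 = x^2 + 10*x + 25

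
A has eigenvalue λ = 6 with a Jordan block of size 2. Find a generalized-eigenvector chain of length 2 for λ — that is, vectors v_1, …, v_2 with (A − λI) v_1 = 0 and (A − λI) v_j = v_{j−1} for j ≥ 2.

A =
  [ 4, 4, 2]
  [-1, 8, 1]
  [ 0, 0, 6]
A Jordan chain for λ = 6 of length 2:
v_1 = (-2, -1, 0)ᵀ
v_2 = (1, 0, 0)ᵀ

Let N = A − (6)·I. We want v_2 with N^2 v_2 = 0 but N^1 v_2 ≠ 0; then v_{j-1} := N · v_j for j = 2, …, 2.

Pick v_2 = (1, 0, 0)ᵀ.
Then v_1 = N · v_2 = (-2, -1, 0)ᵀ.

Sanity check: (A − (6)·I) v_1 = (0, 0, 0)ᵀ = 0. ✓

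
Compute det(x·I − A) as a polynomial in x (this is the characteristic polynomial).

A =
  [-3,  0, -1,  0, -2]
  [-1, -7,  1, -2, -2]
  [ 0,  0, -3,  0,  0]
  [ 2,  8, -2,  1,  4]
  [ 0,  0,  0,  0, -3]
x^5 + 15*x^4 + 90*x^3 + 270*x^2 + 405*x + 243

Expanding det(x·I − A) (e.g. by cofactor expansion or by noting that A is similar to its Jordan form J, which has the same characteristic polynomial as A) gives
  χ_A(x) = x^5 + 15*x^4 + 90*x^3 + 270*x^2 + 405*x + 243
which factors as (x + 3)^5. The eigenvalues (with algebraic multiplicities) are λ = -3 with multiplicity 5.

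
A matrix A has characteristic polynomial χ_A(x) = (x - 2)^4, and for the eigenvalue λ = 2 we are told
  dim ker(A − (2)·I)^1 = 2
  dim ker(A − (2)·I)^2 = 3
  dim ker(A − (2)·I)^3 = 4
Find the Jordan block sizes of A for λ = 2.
Block sizes for λ = 2: [3, 1]

From the dimensions of kernels of powers, the number of Jordan blocks of size at least j is d_j − d_{j−1} where d_j = dim ker(N^j) (with d_0 = 0). Computing the differences gives [2, 1, 1].
The number of blocks of size exactly k is (#blocks of size ≥ k) − (#blocks of size ≥ k + 1), so the partition is: 1 block(s) of size 1, 1 block(s) of size 3.
In nonincreasing order the block sizes are [3, 1].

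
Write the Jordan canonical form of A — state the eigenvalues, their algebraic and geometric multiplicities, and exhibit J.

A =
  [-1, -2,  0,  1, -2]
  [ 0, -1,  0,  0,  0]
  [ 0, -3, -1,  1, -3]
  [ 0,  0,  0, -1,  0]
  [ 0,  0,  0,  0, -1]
J_2(-1) ⊕ J_2(-1) ⊕ J_1(-1)

The characteristic polynomial is
  det(x·I − A) = x^5 + 5*x^4 + 10*x^3 + 10*x^2 + 5*x + 1 = (x + 1)^5

Eigenvalues and multiplicities (the geometric multiplicity of λ is n − rank(A − λI), which equals the number of Jordan blocks for λ):
  λ = -1: algebraic multiplicity = 5, geometric multiplicity = 3

Determining the block sizes for each eigenvalue:
  λ = -1: with am = 5 and gm = 3, the partition is not yet determined (e.g. several partitions of 5 into 3 parts exist). Let N = A − (-1)·I. Computing rank(N^1) = 2, rank(N^2) = 0; the number of blocks of size ≥ j is rank(N^{j−1}) − rank(N^j), giving [3, 2]. So we have 2 block(s) of size 2, 1 block(s) of size 1 → block sizes [2, 2, 1]

Assembling the blocks gives a Jordan form
J =
  [-1,  1,  0,  0,  0]
  [ 0, -1,  0,  0,  0]
  [ 0,  0, -1,  1,  0]
  [ 0,  0,  0, -1,  0]
  [ 0,  0,  0,  0, -1]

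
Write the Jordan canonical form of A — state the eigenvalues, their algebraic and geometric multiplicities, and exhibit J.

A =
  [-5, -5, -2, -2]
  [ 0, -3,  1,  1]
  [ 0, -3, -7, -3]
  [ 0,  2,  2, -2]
J_1(-5) ⊕ J_2(-4) ⊕ J_1(-4)

The characteristic polynomial is
  det(x·I − A) = x^4 + 17*x^3 + 108*x^2 + 304*x + 320 = (x + 4)^3*(x + 5)

Eigenvalues and multiplicities (the geometric multiplicity of λ is n − rank(A − λI), which equals the number of Jordan blocks for λ):
  λ = -5: algebraic multiplicity = 1, geometric multiplicity = 1
  λ = -4: algebraic multiplicity = 3, geometric multiplicity = 2

Determining the block sizes for each eigenvalue:
  λ = -5: one block (gm = 1), so the single block has size am = 1 → block sizes [1]
  λ = -4: 2 blocks summing to 3 forces exactly one block of size 2 and the rest size 1 → block sizes [2, 1]

Assembling the blocks gives a Jordan form
J =
  [-5,  0,  0,  0]
  [ 0, -4,  1,  0]
  [ 0,  0, -4,  0]
  [ 0,  0,  0, -4]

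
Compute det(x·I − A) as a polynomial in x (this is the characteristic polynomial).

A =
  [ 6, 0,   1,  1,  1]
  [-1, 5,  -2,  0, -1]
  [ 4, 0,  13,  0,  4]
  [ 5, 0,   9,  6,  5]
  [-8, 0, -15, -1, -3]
x^5 - 27*x^4 + 291*x^3 - 1565*x^2 + 4200*x - 4500

Expanding det(x·I − A) (e.g. by cofactor expansion or by noting that A is similar to its Jordan form J, which has the same characteristic polynomial as A) gives
  χ_A(x) = x^5 - 27*x^4 + 291*x^3 - 1565*x^2 + 4200*x - 4500
which factors as (x - 6)^2*(x - 5)^3. The eigenvalues (with algebraic multiplicities) are λ = 5 with multiplicity 3, λ = 6 with multiplicity 2.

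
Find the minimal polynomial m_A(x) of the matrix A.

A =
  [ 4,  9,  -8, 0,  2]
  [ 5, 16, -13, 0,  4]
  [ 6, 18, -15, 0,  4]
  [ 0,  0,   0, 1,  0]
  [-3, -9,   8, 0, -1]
x^3 - 3*x^2 + 3*x - 1

The characteristic polynomial is χ_A(x) = (x - 1)^5, so the eigenvalues are known. The minimal polynomial is
  m_A(x) = Π_λ (x − λ)^{k_λ}
where k_λ is the size of the *largest* Jordan block for λ (equivalently, the smallest k with (A − λI)^k v = 0 for every generalised eigenvector v of λ).

  λ = 1: largest Jordan block has size 3, contributing (x − 1)^3

So m_A(x) = (x - 1)^3 = x^3 - 3*x^2 + 3*x - 1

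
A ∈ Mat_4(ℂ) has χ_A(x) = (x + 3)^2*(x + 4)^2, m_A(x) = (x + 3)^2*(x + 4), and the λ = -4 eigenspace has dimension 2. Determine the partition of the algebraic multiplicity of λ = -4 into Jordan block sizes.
Block sizes for λ = -4: [1, 1]

Step 1 — from the characteristic polynomial, algebraic multiplicity of λ = -4 is 2. From dim ker(A − (-4)·I) = 2, there are exactly 2 Jordan blocks for λ = -4.
Step 2 — from the minimal polynomial, the factor (x + 4) tells us the largest block for λ = -4 has size 1.
Step 3 — with total size 2, 2 blocks, and largest block 1, the block sizes (in nonincreasing order) are [1, 1].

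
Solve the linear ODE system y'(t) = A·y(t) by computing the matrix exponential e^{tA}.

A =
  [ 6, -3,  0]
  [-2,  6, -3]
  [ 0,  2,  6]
e^{tA} =
  [3*t^2*exp(6*t) + exp(6*t), -3*t*exp(6*t), 9*t^2*exp(6*t)/2]
  [-2*t*exp(6*t), exp(6*t), -3*t*exp(6*t)]
  [-2*t^2*exp(6*t), 2*t*exp(6*t), -3*t^2*exp(6*t) + exp(6*t)]

Strategy: write A = P · J · P⁻¹ where J is a Jordan canonical form, so e^{tA} = P · e^{tJ} · P⁻¹, and e^{tJ} can be computed block-by-block.

A has Jordan form
J =
  [6, 1, 0]
  [0, 6, 1]
  [0, 0, 6]
(up to reordering of blocks).

Per-block formulas:
  For a 3×3 Jordan block J_3(6): exp(t · J_3(6)) = e^(6t)·(I + t·N + (t^2/2)·N^2), where N is the 3×3 nilpotent shift.

After assembling e^{tJ} and conjugating by P, we get:

e^{tA} =
  [3*t^2*exp(6*t) + exp(6*t), -3*t*exp(6*t), 9*t^2*exp(6*t)/2]
  [-2*t*exp(6*t), exp(6*t), -3*t*exp(6*t)]
  [-2*t^2*exp(6*t), 2*t*exp(6*t), -3*t^2*exp(6*t) + exp(6*t)]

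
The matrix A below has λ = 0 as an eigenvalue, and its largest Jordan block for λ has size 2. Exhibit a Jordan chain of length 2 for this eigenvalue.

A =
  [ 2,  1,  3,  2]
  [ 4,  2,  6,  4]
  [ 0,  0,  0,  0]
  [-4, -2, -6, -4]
A Jordan chain for λ = 0 of length 2:
v_1 = (2, 4, 0, -4)ᵀ
v_2 = (1, 0, 0, 0)ᵀ

Let N = A − (0)·I. We want v_2 with N^2 v_2 = 0 but N^1 v_2 ≠ 0; then v_{j-1} := N · v_j for j = 2, …, 2.

Pick v_2 = (1, 0, 0, 0)ᵀ.
Then v_1 = N · v_2 = (2, 4, 0, -4)ᵀ.

Sanity check: (A − (0)·I) v_1 = (0, 0, 0, 0)ᵀ = 0. ✓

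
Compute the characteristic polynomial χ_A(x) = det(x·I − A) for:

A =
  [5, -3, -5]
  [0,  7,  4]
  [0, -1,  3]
x^3 - 15*x^2 + 75*x - 125

Expanding det(x·I − A) (e.g. by cofactor expansion or by noting that A is similar to its Jordan form J, which has the same characteristic polynomial as A) gives
  χ_A(x) = x^3 - 15*x^2 + 75*x - 125
which factors as (x - 5)^3. The eigenvalues (with algebraic multiplicities) are λ = 5 with multiplicity 3.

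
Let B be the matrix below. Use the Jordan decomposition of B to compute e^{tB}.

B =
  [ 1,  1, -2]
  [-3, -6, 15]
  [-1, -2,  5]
e^{tB} =
  [t + 1, -t^2/2 + t, 3*t^2/2 - 2*t]
  [-3*t, 3*t^2/2 - 6*t + 1, -9*t^2/2 + 15*t]
  [-t, t^2/2 - 2*t, -3*t^2/2 + 5*t + 1]

Strategy: write B = P · J · P⁻¹ where J is a Jordan canonical form, so e^{tB} = P · e^{tJ} · P⁻¹, and e^{tJ} can be computed block-by-block.

B has Jordan form
J =
  [0, 1, 0]
  [0, 0, 1]
  [0, 0, 0]
(up to reordering of blocks).

Per-block formulas:
  For a 3×3 Jordan block J_3(0): exp(t · J_3(0)) = e^(0t)·(I + t·N + (t^2/2)·N^2), where N is the 3×3 nilpotent shift.

After assembling e^{tJ} and conjugating by P, we get:

e^{tB} =
  [t + 1, -t^2/2 + t, 3*t^2/2 - 2*t]
  [-3*t, 3*t^2/2 - 6*t + 1, -9*t^2/2 + 15*t]
  [-t, t^2/2 - 2*t, -3*t^2/2 + 5*t + 1]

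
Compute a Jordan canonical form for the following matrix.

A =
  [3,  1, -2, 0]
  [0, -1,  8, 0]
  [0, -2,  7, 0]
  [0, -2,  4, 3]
J_2(3) ⊕ J_1(3) ⊕ J_1(3)

The characteristic polynomial is
  det(x·I − A) = x^4 - 12*x^3 + 54*x^2 - 108*x + 81 = (x - 3)^4

Eigenvalues and multiplicities (the geometric multiplicity of λ is n − rank(A − λI), which equals the number of Jordan blocks for λ):
  λ = 3: algebraic multiplicity = 4, geometric multiplicity = 3

Determining the block sizes for each eigenvalue:
  λ = 3: 3 blocks summing to 4 forces exactly one block of size 2 and the rest size 1 → block sizes [2, 1, 1]

Assembling the blocks gives a Jordan form
J =
  [3, 1, 0, 0]
  [0, 3, 0, 0]
  [0, 0, 3, 0]
  [0, 0, 0, 3]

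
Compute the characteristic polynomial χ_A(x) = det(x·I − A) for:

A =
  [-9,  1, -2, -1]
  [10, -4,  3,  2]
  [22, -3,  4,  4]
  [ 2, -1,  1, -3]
x^4 + 12*x^3 + 54*x^2 + 108*x + 81

Expanding det(x·I − A) (e.g. by cofactor expansion or by noting that A is similar to its Jordan form J, which has the same characteristic polynomial as A) gives
  χ_A(x) = x^4 + 12*x^3 + 54*x^2 + 108*x + 81
which factors as (x + 3)^4. The eigenvalues (with algebraic multiplicities) are λ = -3 with multiplicity 4.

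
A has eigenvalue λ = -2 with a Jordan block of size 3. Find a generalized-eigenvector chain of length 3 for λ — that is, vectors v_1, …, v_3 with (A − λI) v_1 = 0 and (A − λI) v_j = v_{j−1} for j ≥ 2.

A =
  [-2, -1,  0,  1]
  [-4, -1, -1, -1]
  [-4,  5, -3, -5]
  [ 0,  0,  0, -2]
A Jordan chain for λ = -2 of length 3:
v_1 = (4, 0, -16, 0)ᵀ
v_2 = (0, -4, -4, 0)ᵀ
v_3 = (1, 0, 0, 0)ᵀ

Let N = A − (-2)·I. We want v_3 with N^3 v_3 = 0 but N^2 v_3 ≠ 0; then v_{j-1} := N · v_j for j = 3, …, 2.

Pick v_3 = (1, 0, 0, 0)ᵀ.
Then v_2 = N · v_3 = (0, -4, -4, 0)ᵀ.
Then v_1 = N · v_2 = (4, 0, -16, 0)ᵀ.

Sanity check: (A − (-2)·I) v_1 = (0, 0, 0, 0)ᵀ = 0. ✓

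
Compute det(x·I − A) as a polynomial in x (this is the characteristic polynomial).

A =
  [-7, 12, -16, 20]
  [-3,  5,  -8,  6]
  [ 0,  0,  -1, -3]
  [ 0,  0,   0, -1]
x^4 + 4*x^3 + 6*x^2 + 4*x + 1

Expanding det(x·I − A) (e.g. by cofactor expansion or by noting that A is similar to its Jordan form J, which has the same characteristic polynomial as A) gives
  χ_A(x) = x^4 + 4*x^3 + 6*x^2 + 4*x + 1
which factors as (x + 1)^4. The eigenvalues (with algebraic multiplicities) are λ = -1 with multiplicity 4.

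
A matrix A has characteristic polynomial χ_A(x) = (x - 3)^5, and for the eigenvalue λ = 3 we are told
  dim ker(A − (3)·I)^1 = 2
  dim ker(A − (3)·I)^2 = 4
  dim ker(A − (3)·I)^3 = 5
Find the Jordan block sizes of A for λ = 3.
Block sizes for λ = 3: [3, 2]

From the dimensions of kernels of powers, the number of Jordan blocks of size at least j is d_j − d_{j−1} where d_j = dim ker(N^j) (with d_0 = 0). Computing the differences gives [2, 2, 1].
The number of blocks of size exactly k is (#blocks of size ≥ k) − (#blocks of size ≥ k + 1), so the partition is: 1 block(s) of size 2, 1 block(s) of size 3.
In nonincreasing order the block sizes are [3, 2].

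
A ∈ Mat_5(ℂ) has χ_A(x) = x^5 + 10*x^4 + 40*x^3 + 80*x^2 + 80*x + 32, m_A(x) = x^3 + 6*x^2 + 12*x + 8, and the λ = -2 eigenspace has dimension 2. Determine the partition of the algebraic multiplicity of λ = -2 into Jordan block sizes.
Block sizes for λ = -2: [3, 2]

Step 1 — from the characteristic polynomial, algebraic multiplicity of λ = -2 is 5. From dim ker(A − (-2)·I) = 2, there are exactly 2 Jordan blocks for λ = -2.
Step 2 — from the minimal polynomial, the factor (x + 2)^3 tells us the largest block for λ = -2 has size 3.
Step 3 — with total size 5, 2 blocks, and largest block 3, the block sizes (in nonincreasing order) are [3, 2].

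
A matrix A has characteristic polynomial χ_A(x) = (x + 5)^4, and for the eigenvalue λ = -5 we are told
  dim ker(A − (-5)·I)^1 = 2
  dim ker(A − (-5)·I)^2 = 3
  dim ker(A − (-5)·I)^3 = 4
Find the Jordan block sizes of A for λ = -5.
Block sizes for λ = -5: [3, 1]

From the dimensions of kernels of powers, the number of Jordan blocks of size at least j is d_j − d_{j−1} where d_j = dim ker(N^j) (with d_0 = 0). Computing the differences gives [2, 1, 1].
The number of blocks of size exactly k is (#blocks of size ≥ k) − (#blocks of size ≥ k + 1), so the partition is: 1 block(s) of size 1, 1 block(s) of size 3.
In nonincreasing order the block sizes are [3, 1].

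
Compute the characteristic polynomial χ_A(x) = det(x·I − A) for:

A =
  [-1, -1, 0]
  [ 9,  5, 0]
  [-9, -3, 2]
x^3 - 6*x^2 + 12*x - 8

Expanding det(x·I − A) (e.g. by cofactor expansion or by noting that A is similar to its Jordan form J, which has the same characteristic polynomial as A) gives
  χ_A(x) = x^3 - 6*x^2 + 12*x - 8
which factors as (x - 2)^3. The eigenvalues (with algebraic multiplicities) are λ = 2 with multiplicity 3.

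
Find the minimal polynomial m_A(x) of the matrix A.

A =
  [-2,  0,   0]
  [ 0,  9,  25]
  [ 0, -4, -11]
x^3 + 4*x^2 + 5*x + 2

The characteristic polynomial is χ_A(x) = (x + 1)^2*(x + 2), so the eigenvalues are known. The minimal polynomial is
  m_A(x) = Π_λ (x − λ)^{k_λ}
where k_λ is the size of the *largest* Jordan block for λ (equivalently, the smallest k with (A − λI)^k v = 0 for every generalised eigenvector v of λ).

  λ = -2: largest Jordan block has size 1, contributing (x + 2)
  λ = -1: largest Jordan block has size 2, contributing (x + 1)^2

So m_A(x) = (x + 1)^2*(x + 2) = x^3 + 4*x^2 + 5*x + 2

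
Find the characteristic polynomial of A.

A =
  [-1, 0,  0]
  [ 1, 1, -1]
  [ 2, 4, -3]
x^3 + 3*x^2 + 3*x + 1

Expanding det(x·I − A) (e.g. by cofactor expansion or by noting that A is similar to its Jordan form J, which has the same characteristic polynomial as A) gives
  χ_A(x) = x^3 + 3*x^2 + 3*x + 1
which factors as (x + 1)^3. The eigenvalues (with algebraic multiplicities) are λ = -1 with multiplicity 3.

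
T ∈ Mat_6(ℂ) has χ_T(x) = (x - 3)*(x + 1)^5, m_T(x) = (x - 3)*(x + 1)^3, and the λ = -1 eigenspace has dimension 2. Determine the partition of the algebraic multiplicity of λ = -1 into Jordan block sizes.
Block sizes for λ = -1: [3, 2]

Step 1 — from the characteristic polynomial, algebraic multiplicity of λ = -1 is 5. From dim ker(T − (-1)·I) = 2, there are exactly 2 Jordan blocks for λ = -1.
Step 2 — from the minimal polynomial, the factor (x + 1)^3 tells us the largest block for λ = -1 has size 3.
Step 3 — with total size 5, 2 blocks, and largest block 3, the block sizes (in nonincreasing order) are [3, 2].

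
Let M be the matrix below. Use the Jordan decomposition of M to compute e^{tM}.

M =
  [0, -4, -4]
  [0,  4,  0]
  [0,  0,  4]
e^{tM} =
  [1, 1 - exp(4*t), 1 - exp(4*t)]
  [0, exp(4*t), 0]
  [0, 0, exp(4*t)]

Strategy: write M = P · J · P⁻¹ where J is a Jordan canonical form, so e^{tM} = P · e^{tJ} · P⁻¹, and e^{tJ} can be computed block-by-block.

M has Jordan form
J =
  [0, 0, 0]
  [0, 4, 0]
  [0, 0, 4]
(up to reordering of blocks).

Per-block formulas:
  For a 1×1 block at λ = 0: exp(t · [0]) = [e^(0t)].
  For a 1×1 block at λ = 4: exp(t · [4]) = [e^(4t)].

After assembling e^{tJ} and conjugating by P, we get:

e^{tM} =
  [1, 1 - exp(4*t), 1 - exp(4*t)]
  [0, exp(4*t), 0]
  [0, 0, exp(4*t)]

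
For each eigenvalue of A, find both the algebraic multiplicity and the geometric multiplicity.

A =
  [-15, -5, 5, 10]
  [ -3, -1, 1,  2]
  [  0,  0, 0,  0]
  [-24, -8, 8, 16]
λ = 0: alg = 4, geom = 3

Step 1 — factor the characteristic polynomial to read off the algebraic multiplicities:
  χ_A(x) = x^4

Step 2 — compute geometric multiplicities via the rank-nullity identity g(λ) = n − rank(A − λI):
  rank(A − (0)·I) = 1, so dim ker(A − (0)·I) = n − 1 = 3

Summary:
  λ = 0: algebraic multiplicity = 4, geometric multiplicity = 3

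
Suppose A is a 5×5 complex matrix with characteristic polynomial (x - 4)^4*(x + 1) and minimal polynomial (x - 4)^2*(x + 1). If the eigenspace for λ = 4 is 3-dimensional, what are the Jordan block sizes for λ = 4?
Block sizes for λ = 4: [2, 1, 1]

Step 1 — from the characteristic polynomial, algebraic multiplicity of λ = 4 is 4. From dim ker(A − (4)·I) = 3, there are exactly 3 Jordan blocks for λ = 4.
Step 2 — from the minimal polynomial, the factor (x − 4)^2 tells us the largest block for λ = 4 has size 2.
Step 3 — with total size 4, 3 blocks, and largest block 2, the block sizes (in nonincreasing order) are [2, 1, 1].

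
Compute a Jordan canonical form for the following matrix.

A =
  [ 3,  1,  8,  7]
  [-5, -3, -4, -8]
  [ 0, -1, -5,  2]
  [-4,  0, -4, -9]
J_2(-4) ⊕ J_2(-3)

The characteristic polynomial is
  det(x·I − A) = x^4 + 14*x^3 + 73*x^2 + 168*x + 144 = (x + 3)^2*(x + 4)^2

Eigenvalues and multiplicities (the geometric multiplicity of λ is n − rank(A − λI), which equals the number of Jordan blocks for λ):
  λ = -4: algebraic multiplicity = 2, geometric multiplicity = 1
  λ = -3: algebraic multiplicity = 2, geometric multiplicity = 1

Determining the block sizes for each eigenvalue:
  λ = -4: one block (gm = 1), so the single block has size am = 2 → block sizes [2]
  λ = -3: one block (gm = 1), so the single block has size am = 2 → block sizes [2]

Assembling the blocks gives a Jordan form
J =
  [-4,  1,  0,  0]
  [ 0, -4,  0,  0]
  [ 0,  0, -3,  1]
  [ 0,  0,  0, -3]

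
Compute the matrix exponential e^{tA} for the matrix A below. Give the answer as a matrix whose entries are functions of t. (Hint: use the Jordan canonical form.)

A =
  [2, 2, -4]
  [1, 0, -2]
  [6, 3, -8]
e^{tA} =
  [-3*t^2*exp(-2*t) + 4*t*exp(-2*t) + exp(-2*t), 2*t*exp(-2*t), 2*t^2*exp(-2*t) - 4*t*exp(-2*t)]
  [-3*t^2*exp(-2*t) + t*exp(-2*t), 2*t*exp(-2*t) + exp(-2*t), 2*t^2*exp(-2*t) - 2*t*exp(-2*t)]
  [-9*t^2*exp(-2*t)/2 + 6*t*exp(-2*t), 3*t*exp(-2*t), 3*t^2*exp(-2*t) - 6*t*exp(-2*t) + exp(-2*t)]

Strategy: write A = P · J · P⁻¹ where J is a Jordan canonical form, so e^{tA} = P · e^{tJ} · P⁻¹, and e^{tJ} can be computed block-by-block.

A has Jordan form
J =
  [-2,  1,  0]
  [ 0, -2,  1]
  [ 0,  0, -2]
(up to reordering of blocks).

Per-block formulas:
  For a 3×3 Jordan block J_3(-2): exp(t · J_3(-2)) = e^(-2t)·(I + t·N + (t^2/2)·N^2), where N is the 3×3 nilpotent shift.

After assembling e^{tJ} and conjugating by P, we get:

e^{tA} =
  [-3*t^2*exp(-2*t) + 4*t*exp(-2*t) + exp(-2*t), 2*t*exp(-2*t), 2*t^2*exp(-2*t) - 4*t*exp(-2*t)]
  [-3*t^2*exp(-2*t) + t*exp(-2*t), 2*t*exp(-2*t) + exp(-2*t), 2*t^2*exp(-2*t) - 2*t*exp(-2*t)]
  [-9*t^2*exp(-2*t)/2 + 6*t*exp(-2*t), 3*t*exp(-2*t), 3*t^2*exp(-2*t) - 6*t*exp(-2*t) + exp(-2*t)]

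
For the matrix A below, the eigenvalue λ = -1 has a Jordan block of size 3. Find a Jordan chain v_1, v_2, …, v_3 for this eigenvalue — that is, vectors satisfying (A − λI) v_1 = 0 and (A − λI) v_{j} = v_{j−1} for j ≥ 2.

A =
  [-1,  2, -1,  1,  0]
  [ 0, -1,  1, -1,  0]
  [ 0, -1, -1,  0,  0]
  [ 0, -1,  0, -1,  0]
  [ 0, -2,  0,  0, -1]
A Jordan chain for λ = -1 of length 3:
v_1 = (2, 0, -1, -1, -2)ᵀ
v_2 = (-1, 1, 0, 0, 0)ᵀ
v_3 = (0, 0, 1, 0, 0)ᵀ

Let N = A − (-1)·I. We want v_3 with N^3 v_3 = 0 but N^2 v_3 ≠ 0; then v_{j-1} := N · v_j for j = 3, …, 2.

Pick v_3 = (0, 0, 1, 0, 0)ᵀ.
Then v_2 = N · v_3 = (-1, 1, 0, 0, 0)ᵀ.
Then v_1 = N · v_2 = (2, 0, -1, -1, -2)ᵀ.

Sanity check: (A − (-1)·I) v_1 = (0, 0, 0, 0, 0)ᵀ = 0. ✓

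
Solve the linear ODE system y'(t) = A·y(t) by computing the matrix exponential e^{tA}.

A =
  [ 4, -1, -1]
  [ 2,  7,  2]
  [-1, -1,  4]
e^{tA} =
  [-t*exp(5*t) + exp(5*t), -t*exp(5*t), -t*exp(5*t)]
  [2*t*exp(5*t), 2*t*exp(5*t) + exp(5*t), 2*t*exp(5*t)]
  [-t*exp(5*t), -t*exp(5*t), -t*exp(5*t) + exp(5*t)]

Strategy: write A = P · J · P⁻¹ where J is a Jordan canonical form, so e^{tA} = P · e^{tJ} · P⁻¹, and e^{tJ} can be computed block-by-block.

A has Jordan form
J =
  [5, 1, 0]
  [0, 5, 0]
  [0, 0, 5]
(up to reordering of blocks).

Per-block formulas:
  For a 1×1 block at λ = 5: exp(t · [5]) = [e^(5t)].
  For a 2×2 Jordan block J_2(5): exp(t · J_2(5)) = e^(5t)·(I + t·N), where N is the 2×2 nilpotent shift.

After assembling e^{tJ} and conjugating by P, we get:

e^{tA} =
  [-t*exp(5*t) + exp(5*t), -t*exp(5*t), -t*exp(5*t)]
  [2*t*exp(5*t), 2*t*exp(5*t) + exp(5*t), 2*t*exp(5*t)]
  [-t*exp(5*t), -t*exp(5*t), -t*exp(5*t) + exp(5*t)]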